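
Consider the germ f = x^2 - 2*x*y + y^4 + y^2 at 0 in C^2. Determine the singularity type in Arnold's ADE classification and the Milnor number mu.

The Hessian of f at 0 is [[2, -2], [-2, 2]] with rank 1, so corank 1. A Groebner basis of the Jacobian ideal J(f) in C{x,y} is {y^3, x - y}; counting standard monomials gives mu = 3. Corank 1: A-series; mu = 3 gives A_3.

Type A_{3}, Milnor number mu = 3.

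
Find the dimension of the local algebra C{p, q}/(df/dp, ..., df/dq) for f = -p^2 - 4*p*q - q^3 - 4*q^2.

2

The Hessian of f at 0 is [[-2, -4], [-4, -8]] with rank 1, so corank 1. A Groebner basis of the Jacobian ideal J(f) in C{p,q} is {q^2, p + 2*q}; counting standard monomials gives mu = 2. Corank 1: A-series; mu = 2 gives A_2.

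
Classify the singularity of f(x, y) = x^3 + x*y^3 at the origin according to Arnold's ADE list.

The Hessian of f at 0 has rank 0. Corank 2; j^3 = x^3 is a perfect cube, so E-series; the 4-jet and mu = 7 give E_7.

E_7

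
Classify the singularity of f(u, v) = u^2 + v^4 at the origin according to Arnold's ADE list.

A3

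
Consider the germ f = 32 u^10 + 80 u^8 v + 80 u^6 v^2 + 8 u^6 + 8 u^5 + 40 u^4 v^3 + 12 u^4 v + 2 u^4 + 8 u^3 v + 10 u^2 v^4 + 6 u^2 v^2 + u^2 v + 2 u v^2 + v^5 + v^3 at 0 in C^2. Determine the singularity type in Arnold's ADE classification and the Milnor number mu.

Type D6, Milnor number mu = 6.

The Hessian of f at 0 has rank 0. Corank 2; j^3 = v*(u + v)^2 has shape L^2 M (L != M), so D-series; mu = 6 gives D_6.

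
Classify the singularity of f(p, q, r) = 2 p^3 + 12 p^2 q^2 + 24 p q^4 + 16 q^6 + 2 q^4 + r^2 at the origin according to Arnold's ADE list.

The Hessian of f at 0 is [[0, 0, 0], [0, 0, 0], [0, 0, 2]] with rank 1, so corank 2. A Groebner basis of the Jacobian ideal J(f) in C{p,q,r} is {p^3, p^2*q, p^2/4 + p*q^2, q^3, r}; counting standard monomials gives mu = 6. Corank 2; j^3 = 2*p^3 is a perfect cube, so E-series; the 4-jet and mu = 6 give E_6.

E_{6}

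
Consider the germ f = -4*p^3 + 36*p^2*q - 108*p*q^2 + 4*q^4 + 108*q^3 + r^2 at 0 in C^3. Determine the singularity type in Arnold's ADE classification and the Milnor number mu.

Type E6, Milnor number mu = 6.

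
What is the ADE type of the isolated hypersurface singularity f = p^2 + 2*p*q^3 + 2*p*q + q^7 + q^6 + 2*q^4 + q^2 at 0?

A6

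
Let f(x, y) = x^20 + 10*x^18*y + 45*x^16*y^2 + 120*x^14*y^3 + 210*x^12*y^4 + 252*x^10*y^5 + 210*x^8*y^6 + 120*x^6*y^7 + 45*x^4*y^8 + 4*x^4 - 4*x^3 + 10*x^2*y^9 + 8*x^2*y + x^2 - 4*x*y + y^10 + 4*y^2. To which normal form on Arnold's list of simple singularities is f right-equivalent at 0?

The Hessian of f at 0 is [[2, -4], [-4, 8]] with rank 1, so corank 1. A Groebner basis of the Jacobian ideal J(f) in C{x,y} is {x*y^4 - 5*x*y^3/2 + 15*x*y^2/16 - 7*x*y/64 + x/256 + 2*y^4 - 5*y^3/4 + 3*y^2/16 - y/128, -15*x*y^3/4 + 27*x*y^2/16 - 27*x*y/128 + x/128 + y^5 + 5*y^4/2 - 35*y^3/16 + 23*y^2/64 - y/64, x^2 - x/2 + y}; counting standard monomials gives mu = 9. Corank 1: A-series; mu = 9 gives A_9.

A_{9}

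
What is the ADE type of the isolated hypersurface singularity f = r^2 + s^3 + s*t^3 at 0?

E7

The Hessian of f at 0 has rank 1. Corank 2; j^3 = s^3 is a perfect cube, so E-series; the 4-jet and mu = 7 give E_7.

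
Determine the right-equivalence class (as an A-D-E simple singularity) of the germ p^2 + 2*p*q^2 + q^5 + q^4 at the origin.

A_4

The Hessian of f at 0 has rank 1. Corank 1: A-series; mu = 4 gives A_4.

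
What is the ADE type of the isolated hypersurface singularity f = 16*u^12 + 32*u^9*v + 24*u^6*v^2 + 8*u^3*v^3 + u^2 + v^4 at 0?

A3

The Hessian of f at 0 has rank 1. Corank 1: A-series; mu = 3 gives A_3.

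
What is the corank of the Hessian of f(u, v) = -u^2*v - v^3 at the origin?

The Hessian at 0 is [[0, 0], [0, 0]] of rank 0; hence corank 2.

2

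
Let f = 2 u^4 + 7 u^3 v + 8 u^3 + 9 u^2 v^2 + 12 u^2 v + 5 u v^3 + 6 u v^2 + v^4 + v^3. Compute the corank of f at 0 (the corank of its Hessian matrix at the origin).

2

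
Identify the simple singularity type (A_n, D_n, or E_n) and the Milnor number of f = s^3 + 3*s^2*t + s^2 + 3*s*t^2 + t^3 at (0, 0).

Type A2, Milnor number mu = 2.

The Hessian of f at 0 is [[2, 0], [0, 0]] with rank 1, so corank 1. A Groebner basis of the Jacobian ideal J(f) in C{s,t} is {t^2, s}; counting standard monomials gives mu = 2. Corank 1: A-series; mu = 2 gives A_2.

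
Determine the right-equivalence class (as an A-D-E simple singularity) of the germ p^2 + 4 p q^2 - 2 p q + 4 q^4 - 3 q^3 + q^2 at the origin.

A_{2}

The Hessian of f at 0 has rank 1. Corank 1: A-series; mu = 2 gives A_2.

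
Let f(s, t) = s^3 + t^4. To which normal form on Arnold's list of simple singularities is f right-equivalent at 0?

E6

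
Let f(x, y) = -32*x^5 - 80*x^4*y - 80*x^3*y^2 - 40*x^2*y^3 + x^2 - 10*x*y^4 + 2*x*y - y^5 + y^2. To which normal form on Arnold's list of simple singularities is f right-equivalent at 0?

A_4

The Hessian of f at 0 has rank 1. Corank 1: A-series; mu = 4 gives A_4.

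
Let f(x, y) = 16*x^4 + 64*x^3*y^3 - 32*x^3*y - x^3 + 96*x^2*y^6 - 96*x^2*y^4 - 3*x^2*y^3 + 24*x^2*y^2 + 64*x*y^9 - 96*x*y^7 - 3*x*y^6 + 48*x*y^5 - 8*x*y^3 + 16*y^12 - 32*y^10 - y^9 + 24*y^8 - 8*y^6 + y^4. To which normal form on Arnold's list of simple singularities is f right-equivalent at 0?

E6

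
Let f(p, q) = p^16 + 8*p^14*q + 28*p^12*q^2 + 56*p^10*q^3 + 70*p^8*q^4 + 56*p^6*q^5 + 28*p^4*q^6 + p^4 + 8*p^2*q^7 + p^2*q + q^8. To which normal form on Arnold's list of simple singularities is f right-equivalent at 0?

The Hessian of f at 0 has rank 0. Corank 2; j^3 = p^2*q has shape L^2 M (L != M), so D-series; mu = 9 gives D_9.

D_{9}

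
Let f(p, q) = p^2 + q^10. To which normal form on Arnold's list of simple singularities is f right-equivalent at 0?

A_{9}

The Hessian of f at 0 has rank 1. Corank 1: A-series; mu = 9 gives A_9.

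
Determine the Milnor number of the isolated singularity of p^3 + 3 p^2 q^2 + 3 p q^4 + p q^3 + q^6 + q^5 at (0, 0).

7

The Hessian of f at 0 has rank 0. Corank 2; j^3 = p^3 is a perfect cube, so E-series; the 4-jet and mu = 7 give E_7.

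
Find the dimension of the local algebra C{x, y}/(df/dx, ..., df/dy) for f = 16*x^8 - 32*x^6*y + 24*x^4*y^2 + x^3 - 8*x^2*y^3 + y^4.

6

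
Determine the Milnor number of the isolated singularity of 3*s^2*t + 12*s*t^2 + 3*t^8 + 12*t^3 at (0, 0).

The Hessian of f at 0 is [[0, 0], [0, 0]] with rank 0, so corank 2. A Groebner basis of the Jacobian ideal J(f) in C{s,t} is {s^2/8 + t^7 - t^2/2, s^3 + 8*t^3, s*t + 2*t^2}; counting standard monomials gives mu = 9. Corank 2; j^3 = 3*t*(s + 2*t)^2 has shape L^2 M (L != M), so D-series; mu = 9 gives D_9.

9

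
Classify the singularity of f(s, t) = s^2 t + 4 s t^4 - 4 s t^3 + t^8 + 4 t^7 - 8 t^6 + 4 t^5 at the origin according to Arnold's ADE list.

The Hessian of f at 0 has rank 0. Corank 2; j^3 = s^2*t has shape L^2 M (L != M), so D-series; mu = 9 gives D_9.

D9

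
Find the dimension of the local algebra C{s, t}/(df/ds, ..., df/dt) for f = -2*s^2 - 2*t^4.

The Hessian of f at 0 is [[-4, 0], [0, 0]] with rank 1, so corank 1. A Groebner basis of the Jacobian ideal J(f) in C{s,t} is {t^3, s}; counting standard monomials gives mu = 3. Corank 1: A-series; mu = 3 gives A_3.

3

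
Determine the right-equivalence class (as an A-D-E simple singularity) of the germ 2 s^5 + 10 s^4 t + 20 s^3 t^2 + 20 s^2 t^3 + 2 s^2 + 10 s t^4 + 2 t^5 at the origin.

A_{4}

The Hessian of f at 0 has rank 1. Corank 1: A-series; mu = 4 gives A_4.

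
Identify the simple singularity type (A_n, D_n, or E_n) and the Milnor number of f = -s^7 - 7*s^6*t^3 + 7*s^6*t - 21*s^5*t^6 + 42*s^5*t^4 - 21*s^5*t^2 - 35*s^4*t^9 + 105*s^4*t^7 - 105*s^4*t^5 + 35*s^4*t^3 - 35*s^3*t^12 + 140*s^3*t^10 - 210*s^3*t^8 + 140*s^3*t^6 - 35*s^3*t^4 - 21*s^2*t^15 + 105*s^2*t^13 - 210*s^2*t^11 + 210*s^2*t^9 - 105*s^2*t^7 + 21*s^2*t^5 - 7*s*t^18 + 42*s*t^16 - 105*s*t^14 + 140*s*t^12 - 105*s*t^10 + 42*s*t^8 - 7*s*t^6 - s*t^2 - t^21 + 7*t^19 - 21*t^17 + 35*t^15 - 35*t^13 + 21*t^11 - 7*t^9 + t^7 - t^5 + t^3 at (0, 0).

Type D_8, Milnor number mu = 8.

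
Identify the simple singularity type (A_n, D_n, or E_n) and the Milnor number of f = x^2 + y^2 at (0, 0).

The Hessian of f at 0 is [[2, 0], [0, 2]] with rank 2, so corank 0. A Groebner basis of the Jacobian ideal J(f) in C{x,y} is {x, y}; counting standard monomials gives mu = 1. Corank 0: nondegenerate Morse point, so A_1.

Type A_{1}, Milnor number mu = 1.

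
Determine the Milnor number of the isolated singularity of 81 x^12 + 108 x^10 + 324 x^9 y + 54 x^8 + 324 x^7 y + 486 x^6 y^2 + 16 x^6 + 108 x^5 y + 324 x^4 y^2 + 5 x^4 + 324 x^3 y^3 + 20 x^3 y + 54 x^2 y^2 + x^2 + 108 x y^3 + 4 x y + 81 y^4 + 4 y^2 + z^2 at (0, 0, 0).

3

The Hessian of f at 0 has rank 2. Corank 1: A-series; mu = 3 gives A_3.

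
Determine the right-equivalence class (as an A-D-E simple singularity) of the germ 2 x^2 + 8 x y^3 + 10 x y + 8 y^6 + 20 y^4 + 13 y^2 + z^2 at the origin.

The Hessian of f at 0 is [[4, 10, 0], [10, 26, 0], [0, 0, 2]] with rank 3, so corank 0. A Groebner basis of the Jacobian ideal J(f) in C{x,y,z} is {x, y, z}; counting standard monomials gives mu = 1. Corank 0: nondegenerate Morse point, so A_1.

A_1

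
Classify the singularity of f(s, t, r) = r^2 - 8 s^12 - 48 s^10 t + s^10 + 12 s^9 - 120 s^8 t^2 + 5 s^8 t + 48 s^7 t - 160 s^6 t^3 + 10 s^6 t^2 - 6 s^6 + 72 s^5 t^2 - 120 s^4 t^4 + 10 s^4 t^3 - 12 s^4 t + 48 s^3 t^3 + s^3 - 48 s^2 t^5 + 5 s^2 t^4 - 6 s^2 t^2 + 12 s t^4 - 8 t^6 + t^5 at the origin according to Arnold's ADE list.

The Hessian of f at 0 has rank 1. Corank 2; j^3 = s^3 is a perfect cube, so E-series; the 5-jet and mu = 8 give E_8.

E8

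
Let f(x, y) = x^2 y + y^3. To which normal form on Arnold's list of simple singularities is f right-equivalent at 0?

D_4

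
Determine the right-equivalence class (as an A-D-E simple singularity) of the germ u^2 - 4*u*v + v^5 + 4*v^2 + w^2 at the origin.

The Hessian of f at 0 has rank 2. Corank 1: A-series; mu = 4 gives A_4.

A4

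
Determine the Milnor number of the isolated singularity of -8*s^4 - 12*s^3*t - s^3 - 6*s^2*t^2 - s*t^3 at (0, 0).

7

The Hessian of f at 0 has rank 0. Corank 2; j^3 = -s^3 is a perfect cube, so E-series; the 4-jet and mu = 7 give E_7.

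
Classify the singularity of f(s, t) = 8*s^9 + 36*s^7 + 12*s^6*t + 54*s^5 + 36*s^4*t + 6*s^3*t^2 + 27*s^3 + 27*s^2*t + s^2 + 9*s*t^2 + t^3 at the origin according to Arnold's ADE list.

The Hessian of f at 0 has rank 1. Corank 1: A-series; mu = 2 gives A_2.

A2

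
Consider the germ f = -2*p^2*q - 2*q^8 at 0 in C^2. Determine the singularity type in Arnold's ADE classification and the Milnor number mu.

The Hessian of f at 0 is [[0, 0], [0, 0]] with rank 0, so corank 2. A Groebner basis of the Jacobian ideal J(f) in C{p,q} is {p^2/8 + q^7, p^3, p*q}; counting standard monomials gives mu = 9. Corank 2; j^3 = -2*p^2*q has shape L^2 M (L != M), so D-series; mu = 9 gives D_9.

Type D_9, Milnor number mu = 9.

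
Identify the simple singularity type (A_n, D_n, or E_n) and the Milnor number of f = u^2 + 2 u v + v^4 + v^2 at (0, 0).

Type A_{3}, Milnor number mu = 3.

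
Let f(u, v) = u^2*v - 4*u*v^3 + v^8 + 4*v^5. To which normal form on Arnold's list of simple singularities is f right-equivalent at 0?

D9

The Hessian of f at 0 has rank 0. Corank 2; j^3 = u^2*v has shape L^2 M (L != M), so D-series; mu = 9 gives D_9.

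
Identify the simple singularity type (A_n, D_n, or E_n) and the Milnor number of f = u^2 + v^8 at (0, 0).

Type A_7, Milnor number mu = 7.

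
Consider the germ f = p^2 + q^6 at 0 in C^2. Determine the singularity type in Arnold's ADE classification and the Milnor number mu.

The Hessian of f at 0 is [[2, 0], [0, 0]] with rank 1, so corank 1. A Groebner basis of the Jacobian ideal J(f) in C{p,q} is {q^5, p}; counting standard monomials gives mu = 5. Corank 1: A-series; mu = 5 gives A_5.

Type A_5, Milnor number mu = 5.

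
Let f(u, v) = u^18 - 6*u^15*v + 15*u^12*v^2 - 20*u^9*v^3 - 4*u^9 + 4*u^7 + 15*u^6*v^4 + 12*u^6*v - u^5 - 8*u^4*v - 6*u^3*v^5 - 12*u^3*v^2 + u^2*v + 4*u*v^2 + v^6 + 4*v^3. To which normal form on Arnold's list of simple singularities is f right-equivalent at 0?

D_{7}

The Hessian of f at 0 is [[0, 0], [0, 0]] with rank 0, so corank 2. A Groebner basis of the Jacobian ideal J(f) in C{u,v} is {u*v/16 + v^4 + v^2/8, u^3 - 32*u^2 - 128*u*v + 8*v^3 - 128*v^2, u^2*v + 32*u^2/3 + 128*u*v/3 - 4*v^3 + 128*v^2/3, -8*u^2/3 + u*v^2 - 32*u*v/3 + 2*v^3 - 32*v^2/3}; counting standard monomials gives mu = 7. Corank 2; j^3 = v*(u + 2*v)^2 has shape L^2 M (L != M), so D-series; mu = 7 gives D_7.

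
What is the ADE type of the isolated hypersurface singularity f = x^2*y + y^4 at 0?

D_5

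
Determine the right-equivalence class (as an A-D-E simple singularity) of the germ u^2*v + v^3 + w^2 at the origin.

The Hessian of f at 0 has rank 1. Corank 2; j^3 = v*(u^2 + v^2) splits into three distinct lines over C (the quadratic factor has nonzero discriminant), so D_4.

D_4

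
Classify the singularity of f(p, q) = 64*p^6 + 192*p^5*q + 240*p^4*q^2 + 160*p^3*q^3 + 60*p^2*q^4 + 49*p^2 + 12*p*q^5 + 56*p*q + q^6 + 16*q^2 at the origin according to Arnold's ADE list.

A_5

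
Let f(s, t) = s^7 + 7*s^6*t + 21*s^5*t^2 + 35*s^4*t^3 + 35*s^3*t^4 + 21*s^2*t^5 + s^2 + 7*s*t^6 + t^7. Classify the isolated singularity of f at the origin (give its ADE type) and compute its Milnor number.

The Hessian of f at 0 has rank 1. Corank 1: A-series; mu = 6 gives A_6.

Type A_6, Milnor number mu = 6.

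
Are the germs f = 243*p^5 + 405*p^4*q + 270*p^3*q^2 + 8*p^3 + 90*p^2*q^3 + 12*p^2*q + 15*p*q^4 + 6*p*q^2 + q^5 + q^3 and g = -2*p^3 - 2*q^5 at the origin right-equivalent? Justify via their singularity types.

Yes.

The Hessian of f at 0 is [[0, 0], [0, 0]] with rank 0, so corank 2. A Groebner basis of the Jacobian ideal J(f) in C{p,q} is {q^5, p*q^3 + 11*q^4/24, p^2 + p*q + q^2/4}; counting standard monomials gives mu = 8. Corank 2; j^3 = (2*p + q)^3 is a perfect cube, so E-series; the 5-jet and mu = 8 give E_8. The Hessian of g at 0 is [[0, 0], [0, 0]] with rank 0, so corank 2. A Groebner basis of the Jacobian ideal J(g) in C{p,q} is {q^4, p^2}; counting standard monomials gives mu = 8. Corank 2; j^3 = -2*p^3 is a perfect cube, so E-series; the 5-jet and mu = 8 give E_8. Both have type E_8, hence right-equivalent.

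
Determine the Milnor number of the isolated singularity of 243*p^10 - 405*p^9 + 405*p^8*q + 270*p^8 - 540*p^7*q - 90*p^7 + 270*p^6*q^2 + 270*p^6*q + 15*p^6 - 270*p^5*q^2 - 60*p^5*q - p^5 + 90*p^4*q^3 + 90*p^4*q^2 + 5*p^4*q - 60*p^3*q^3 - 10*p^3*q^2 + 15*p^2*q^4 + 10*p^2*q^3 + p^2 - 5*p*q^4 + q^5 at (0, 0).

4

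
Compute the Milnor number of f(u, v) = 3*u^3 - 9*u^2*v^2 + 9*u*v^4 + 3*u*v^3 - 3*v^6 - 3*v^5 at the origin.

7

The Hessian of f at 0 has rank 0. Corank 2; j^3 = 3*u^3 is a perfect cube, so E-series; the 4-jet and mu = 7 give E_7.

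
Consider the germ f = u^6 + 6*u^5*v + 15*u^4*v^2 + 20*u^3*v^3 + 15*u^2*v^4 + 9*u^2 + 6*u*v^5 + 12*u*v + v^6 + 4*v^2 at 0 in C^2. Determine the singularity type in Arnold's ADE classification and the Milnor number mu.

Type A_{5}, Milnor number mu = 5.

The Hessian of f at 0 has rank 1. Corank 1: A-series; mu = 5 gives A_5.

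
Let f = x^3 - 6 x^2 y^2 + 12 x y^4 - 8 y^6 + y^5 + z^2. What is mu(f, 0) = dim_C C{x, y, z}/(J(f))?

8

The Hessian of f at 0 has rank 1. Corank 2; j^3 = x^3 is a perfect cube, so E-series; the 5-jet and mu = 8 give E_8.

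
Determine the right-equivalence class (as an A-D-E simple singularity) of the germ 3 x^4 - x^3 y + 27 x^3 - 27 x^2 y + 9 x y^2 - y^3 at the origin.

The Hessian of f at 0 has rank 0. Corank 2; j^3 = (3*x - y)^3 is a perfect cube, so E-series; the 4-jet and mu = 7 give E_7.

E_{7}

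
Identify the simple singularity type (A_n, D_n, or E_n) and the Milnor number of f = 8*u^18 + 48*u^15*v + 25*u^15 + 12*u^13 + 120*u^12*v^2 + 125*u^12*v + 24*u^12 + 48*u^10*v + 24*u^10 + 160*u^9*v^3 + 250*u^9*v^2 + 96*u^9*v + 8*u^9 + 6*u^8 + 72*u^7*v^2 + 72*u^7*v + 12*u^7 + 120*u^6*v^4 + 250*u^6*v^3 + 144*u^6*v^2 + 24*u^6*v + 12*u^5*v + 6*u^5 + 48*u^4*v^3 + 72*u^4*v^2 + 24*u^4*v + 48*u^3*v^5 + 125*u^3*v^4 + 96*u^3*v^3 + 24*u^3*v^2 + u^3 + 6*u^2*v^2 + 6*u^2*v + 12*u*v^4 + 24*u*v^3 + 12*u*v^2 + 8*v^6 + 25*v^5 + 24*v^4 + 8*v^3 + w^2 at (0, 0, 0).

The Hessian of f at 0 is [[0, 0, 0], [0, 0, 0], [0, 0, 2]] with rank 1, so corank 2. A Groebner basis of the Jacobian ideal J(f) in C{u,v,w} is {-u^2/32 + u*v^3 - u*v^2/8 - u*v/8 - v^3/4 - v^2/8, v^4, u^3 - 3*u^2/4 - 15*u*v^2 - 3*u*v - 22*v^3 - 3*v^2, u^2*v + u^2/8 + 9*u*v^2/2 + u*v/2 + 5*v^3 + v^2/2, w}; counting standard monomials gives mu = 8. Corank 2; j^3 = (u + 2*v)^3 is a perfect cube, so E-series; the 5-jet and mu = 8 give E_8.

Type E_{8}, Milnor number mu = 8.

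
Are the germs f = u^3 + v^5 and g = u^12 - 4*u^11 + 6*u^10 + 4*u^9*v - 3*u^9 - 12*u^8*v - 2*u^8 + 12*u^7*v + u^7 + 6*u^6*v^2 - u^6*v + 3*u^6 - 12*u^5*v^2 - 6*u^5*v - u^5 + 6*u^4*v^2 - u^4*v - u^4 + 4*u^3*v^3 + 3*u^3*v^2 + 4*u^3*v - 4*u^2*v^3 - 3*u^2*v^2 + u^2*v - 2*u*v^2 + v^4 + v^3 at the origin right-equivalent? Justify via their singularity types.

No.

The Hessian of f at 0 has rank 0. Corank 2; j^3 = u^3 is a perfect cube, so E-series; the 5-jet and mu = 8 give E_8. The Hessian of g at 0 has rank 0. Corank 2; j^3 = v*(u - v)^2 has shape L^2 M (L != M), so D-series; mu = 5 gives D_5. f is E_8 but g is D_5, hence not right-equivalent.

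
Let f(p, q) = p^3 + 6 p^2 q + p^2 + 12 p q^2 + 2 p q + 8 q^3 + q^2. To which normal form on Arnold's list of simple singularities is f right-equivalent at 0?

A_{2}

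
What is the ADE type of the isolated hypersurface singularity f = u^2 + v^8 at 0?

A_{7}

The Hessian of f at 0 has rank 1. Corank 1: A-series; mu = 7 gives A_7.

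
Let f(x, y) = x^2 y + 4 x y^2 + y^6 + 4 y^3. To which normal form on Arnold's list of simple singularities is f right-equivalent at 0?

The Hessian of f at 0 is [[0, 0], [0, 0]] with rank 0, so corank 2. A Groebner basis of the Jacobian ideal J(f) in C{x,y} is {x^2/6 + y^5 - 2*y^2/3, x^3 + 8*y^3, x*y + 2*y^2}; counting standard monomials gives mu = 7. Corank 2; j^3 = y*(x + 2*y)^2 has shape L^2 M (L != M), so D-series; mu = 7 gives D_7.

D_{7}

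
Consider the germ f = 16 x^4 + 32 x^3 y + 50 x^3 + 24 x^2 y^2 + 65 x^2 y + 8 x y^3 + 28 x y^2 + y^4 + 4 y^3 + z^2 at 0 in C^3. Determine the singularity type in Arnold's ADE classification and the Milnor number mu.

Type D_{5}, Milnor number mu = 5.

The Hessian of f at 0 has rank 1. Corank 2; j^3 = (2*x + y)*(5*x + 2*y)^2 has shape L^2 M (L != M), so D-series; mu = 5 gives D_5.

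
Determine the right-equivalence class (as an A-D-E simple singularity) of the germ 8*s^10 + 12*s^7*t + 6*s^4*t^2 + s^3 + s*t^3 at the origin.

E7

The Hessian of f at 0 has rank 0. Corank 2; j^3 = s^3 is a perfect cube, so E-series; the 4-jet and mu = 7 give E_7.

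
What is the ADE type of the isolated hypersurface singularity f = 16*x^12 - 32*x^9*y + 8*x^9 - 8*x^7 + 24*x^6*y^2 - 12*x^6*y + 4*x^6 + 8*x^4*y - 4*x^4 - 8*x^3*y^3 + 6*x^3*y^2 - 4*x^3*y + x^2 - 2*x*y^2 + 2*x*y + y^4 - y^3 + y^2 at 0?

The Hessian of f at 0 has rank 1. Corank 1: A-series; mu = 2 gives A_2.

A_{2}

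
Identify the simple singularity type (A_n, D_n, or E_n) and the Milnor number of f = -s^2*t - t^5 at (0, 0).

The Hessian of f at 0 is [[0, 0], [0, 0]] with rank 0, so corank 2. A Groebner basis of the Jacobian ideal J(f) in C{s,t} is {s^2/5 + t^4, s^3, s*t}; counting standard monomials gives mu = 6. Corank 2; j^3 = -s^2*t has shape L^2 M (L != M), so D-series; mu = 6 gives D_6.

Type D6, Milnor number mu = 6.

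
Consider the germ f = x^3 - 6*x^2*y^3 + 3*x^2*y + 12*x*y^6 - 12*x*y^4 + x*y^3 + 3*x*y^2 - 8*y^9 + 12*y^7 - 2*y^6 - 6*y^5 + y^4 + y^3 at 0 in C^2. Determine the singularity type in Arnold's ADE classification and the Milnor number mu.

The Hessian of f at 0 has rank 0. Corank 2; j^3 = (x + y)^3 is a perfect cube, so E-series; the 4-jet and mu = 7 give E_7.

Type E_{7}, Milnor number mu = 7.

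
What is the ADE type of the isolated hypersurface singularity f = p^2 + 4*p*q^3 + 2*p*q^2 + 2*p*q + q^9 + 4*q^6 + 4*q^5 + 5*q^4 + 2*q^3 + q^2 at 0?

A_{8}

The Hessian of f at 0 is [[2, 2], [2, 2]] with rank 1, so corank 1. A Groebner basis of the Jacobian ideal J(f) in C{p,q} is {p^2*q^2 - p^2*q - p^2/4 - 2*p*q^2 - p*q/8 + 5*p/16 + 7*q^2/16 + 5*q/16, p^3 + 9*p^2*q/2 - 5*p^2/4 + 17*p*q^2/4 - 9*p*q/4 - p/2 - 3*q^2/2 - q/2, p/2 + q^3 + q^2/2 + q/2}; counting standard monomials gives mu = 8. Corank 1: A-series; mu = 8 gives A_8.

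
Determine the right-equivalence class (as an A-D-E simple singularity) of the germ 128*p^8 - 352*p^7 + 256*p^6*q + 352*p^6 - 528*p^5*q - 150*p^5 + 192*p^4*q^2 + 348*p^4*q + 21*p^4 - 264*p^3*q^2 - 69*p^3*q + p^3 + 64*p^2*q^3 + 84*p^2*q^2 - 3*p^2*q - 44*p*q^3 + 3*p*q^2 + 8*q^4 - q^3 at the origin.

The Hessian of f at 0 has rank 0. Corank 2; j^3 = (p - q)^3 is a perfect cube, so E-series; the 4-jet and mu = 7 give E_7.

E_{7}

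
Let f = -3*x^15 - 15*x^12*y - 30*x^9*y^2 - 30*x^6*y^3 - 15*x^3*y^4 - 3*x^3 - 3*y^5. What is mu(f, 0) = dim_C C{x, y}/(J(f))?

8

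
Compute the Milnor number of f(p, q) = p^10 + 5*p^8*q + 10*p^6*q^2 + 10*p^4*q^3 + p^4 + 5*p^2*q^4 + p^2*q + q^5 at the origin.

6

The Hessian of f at 0 has rank 0. Corank 2; j^3 = p^2*q has shape L^2 M (L != M), so D-series; mu = 6 gives D_6.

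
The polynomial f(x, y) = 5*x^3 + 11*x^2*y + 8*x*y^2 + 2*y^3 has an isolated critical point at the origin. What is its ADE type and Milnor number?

Type D_{4}, Milnor number mu = 4.

The Hessian of f at 0 has rank 0. Corank 2; j^3 = (x + y)*(5*x^2 + 6*x*y + 2*y^2) splits into three distinct lines over C (the quadratic factor has nonzero discriminant), so D_4.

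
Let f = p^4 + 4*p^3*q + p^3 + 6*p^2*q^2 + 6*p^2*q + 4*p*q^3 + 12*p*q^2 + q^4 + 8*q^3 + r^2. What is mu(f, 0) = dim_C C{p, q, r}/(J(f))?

The Hessian of f at 0 is [[0, 0, 0], [0, 0, 0], [0, 0, 2]] with rank 1, so corank 2. A Groebner basis of the Jacobian ideal J(f) in C{p,q,r} is {q^4, p*q^2 + 5*q^3/3, p^2 + 4*p*q + 4*q^2, r}; counting standard monomials gives mu = 6. Corank 2; j^3 = (p + 2*q)^3 is a perfect cube, so E-series; the 4-jet and mu = 6 give E_6.

6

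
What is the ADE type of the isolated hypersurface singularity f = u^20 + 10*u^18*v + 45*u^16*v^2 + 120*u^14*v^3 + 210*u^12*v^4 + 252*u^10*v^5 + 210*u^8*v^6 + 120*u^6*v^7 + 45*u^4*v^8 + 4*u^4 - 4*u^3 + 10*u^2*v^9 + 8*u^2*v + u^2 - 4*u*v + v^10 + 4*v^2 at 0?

The Hessian of f at 0 has rank 1. Corank 1: A-series; mu = 9 gives A_9.

A9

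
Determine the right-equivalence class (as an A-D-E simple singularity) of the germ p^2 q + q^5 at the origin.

The Hessian of f at 0 has rank 0. Corank 2; j^3 = p^2*q has shape L^2 M (L != M), so D-series; mu = 6 gives D_6.

D6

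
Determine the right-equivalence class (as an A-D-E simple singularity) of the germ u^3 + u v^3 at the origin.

E7

The Hessian of f at 0 has rank 0. Corank 2; j^3 = u^3 is a perfect cube, so E-series; the 4-jet and mu = 7 give E_7.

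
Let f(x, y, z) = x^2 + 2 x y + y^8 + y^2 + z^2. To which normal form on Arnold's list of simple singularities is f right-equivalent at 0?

The Hessian of f at 0 has rank 2. Corank 1: A-series; mu = 7 gives A_7.

A7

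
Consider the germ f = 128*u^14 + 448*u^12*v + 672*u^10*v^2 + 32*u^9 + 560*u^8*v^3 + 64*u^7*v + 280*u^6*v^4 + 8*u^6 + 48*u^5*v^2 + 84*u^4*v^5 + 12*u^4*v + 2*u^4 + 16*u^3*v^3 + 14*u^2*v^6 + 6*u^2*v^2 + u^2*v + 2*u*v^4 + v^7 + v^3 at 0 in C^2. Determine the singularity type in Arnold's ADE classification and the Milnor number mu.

Type D_{4}, Milnor number mu = 4.

The Hessian of f at 0 is [[0, 0], [0, 0]] with rank 0, so corank 2. A Groebner basis of the Jacobian ideal J(f) in C{u,v} is {v^3, u^2 + 3*v^2, u*v}; counting standard monomials gives mu = 4. Corank 2; j^3 = v*(u^2 + v^2) splits into three distinct lines over C (the quadratic factor has nonzero discriminant), so D_4.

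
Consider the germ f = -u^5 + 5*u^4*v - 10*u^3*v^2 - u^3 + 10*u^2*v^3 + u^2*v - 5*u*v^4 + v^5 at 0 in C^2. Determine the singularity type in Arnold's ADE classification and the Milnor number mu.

Type D6, Milnor number mu = 6.

The Hessian of f at 0 has rank 0. Corank 2; j^3 = -u^2*(u - v) has shape L^2 M (L != M), so D-series; mu = 6 gives D_6.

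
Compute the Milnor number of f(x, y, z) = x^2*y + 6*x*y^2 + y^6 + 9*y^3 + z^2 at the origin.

7

The Hessian of f at 0 is [[0, 0, 0], [0, 0, 0], [0, 0, 2]] with rank 1, so corank 2. A Groebner basis of the Jacobian ideal J(f) in C{x,y,z} is {x^2/6 + y^5 - 3*y^2/2, x^3 + 27*y^3, x*y + 3*y^2, z}; counting standard monomials gives mu = 7. Corank 2; j^3 = y*(x + 3*y)^2 has shape L^2 M (L != M), so D-series; mu = 7 gives D_7.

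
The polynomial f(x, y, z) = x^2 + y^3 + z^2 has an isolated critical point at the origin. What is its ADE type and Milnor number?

Type A2, Milnor number mu = 2.

The Hessian of f at 0 is [[2, 0, 0], [0, 0, 0], [0, 0, 2]] with rank 2, so corank 1. A Groebner basis of the Jacobian ideal J(f) in C{x,y,z} is {y^2, x, z}; counting standard monomials gives mu = 2. Corank 1: A-series; mu = 2 gives A_2.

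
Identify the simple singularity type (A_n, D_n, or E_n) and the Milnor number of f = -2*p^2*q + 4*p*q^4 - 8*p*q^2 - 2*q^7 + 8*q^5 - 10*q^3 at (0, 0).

Type D_4, Milnor number mu = 4.

The Hessian of f at 0 has rank 0. Corank 2; j^3 = -2*q*(p^2 + 4*p*q + 5*q^2) splits into three distinct lines over C (the quadratic factor has nonzero discriminant), so D_4.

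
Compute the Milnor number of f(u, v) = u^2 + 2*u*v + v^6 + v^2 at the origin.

The Hessian of f at 0 is [[2, 2], [2, 2]] with rank 1, so corank 1. A Groebner basis of the Jacobian ideal J(f) in C{u,v} is {v^5, u + v}; counting standard monomials gives mu = 5. Corank 1: A-series; mu = 5 gives A_5.

5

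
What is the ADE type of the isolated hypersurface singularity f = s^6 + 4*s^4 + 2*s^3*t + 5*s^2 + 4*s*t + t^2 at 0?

The Hessian of f at 0 is [[10, 4], [4, 2]] with rank 2, so corank 0. A Groebner basis of the Jacobian ideal J(f) in C{s,t} is {s, t}; counting standard monomials gives mu = 1. Corank 0: nondegenerate Morse point, so A_1.

A_{1}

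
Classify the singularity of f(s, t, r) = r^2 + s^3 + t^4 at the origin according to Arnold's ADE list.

E_{6}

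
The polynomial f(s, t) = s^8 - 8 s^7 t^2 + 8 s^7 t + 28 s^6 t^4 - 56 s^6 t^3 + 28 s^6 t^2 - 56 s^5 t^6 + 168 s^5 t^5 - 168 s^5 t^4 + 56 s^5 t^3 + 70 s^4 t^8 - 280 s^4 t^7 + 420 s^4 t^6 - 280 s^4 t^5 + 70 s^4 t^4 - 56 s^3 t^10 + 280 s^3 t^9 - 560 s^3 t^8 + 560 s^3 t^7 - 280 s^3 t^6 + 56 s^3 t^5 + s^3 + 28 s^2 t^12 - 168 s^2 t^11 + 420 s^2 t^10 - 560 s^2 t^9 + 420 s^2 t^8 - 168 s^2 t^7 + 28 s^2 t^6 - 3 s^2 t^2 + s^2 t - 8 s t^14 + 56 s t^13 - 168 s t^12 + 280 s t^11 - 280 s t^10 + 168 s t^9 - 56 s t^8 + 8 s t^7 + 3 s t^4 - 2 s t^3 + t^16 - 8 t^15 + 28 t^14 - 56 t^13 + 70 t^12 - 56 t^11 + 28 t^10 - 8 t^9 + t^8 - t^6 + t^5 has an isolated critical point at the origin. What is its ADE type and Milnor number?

The Hessian of f at 0 is [[0, 0], [0, 0]] with rank 0, so corank 2. A Groebner basis of the Jacobian ideal J(f) in C{s,t} is {s^4, s^3*t - s*t/8 + t^3/8, -s^2 - s*t + t^4 + t^3, -s^2 + s*t^2 - s*t + t^3}; counting standard monomials gives mu = 9. Corank 2; j^3 = s^2*(s + t) has shape L^2 M (L != M), so D-series; mu = 9 gives D_9.

Type D_9, Milnor number mu = 9.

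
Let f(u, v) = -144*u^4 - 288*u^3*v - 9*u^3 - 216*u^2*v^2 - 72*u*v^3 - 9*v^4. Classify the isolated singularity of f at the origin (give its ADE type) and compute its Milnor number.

Type E_6, Milnor number mu = 6.

The Hessian of f at 0 has rank 0. Corank 2; j^3 = -9*u^3 is a perfect cube, so E-series; the 4-jet and mu = 6 give E_6.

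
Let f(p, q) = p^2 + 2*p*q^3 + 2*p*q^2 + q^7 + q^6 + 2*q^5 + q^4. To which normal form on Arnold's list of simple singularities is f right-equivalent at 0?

The Hessian of f at 0 has rank 1. Corank 1: A-series; mu = 6 gives A_6.

A_6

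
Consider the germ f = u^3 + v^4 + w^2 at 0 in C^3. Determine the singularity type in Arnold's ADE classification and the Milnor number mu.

Type E_{6}, Milnor number mu = 6.

The Hessian of f at 0 has rank 1. Corank 2; j^3 = u^3 is a perfect cube, so E-series; the 4-jet and mu = 6 give E_6.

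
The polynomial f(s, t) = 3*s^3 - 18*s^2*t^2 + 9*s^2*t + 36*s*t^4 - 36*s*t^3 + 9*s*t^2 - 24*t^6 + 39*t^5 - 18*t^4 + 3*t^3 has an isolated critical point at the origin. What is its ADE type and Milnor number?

Type E8, Milnor number mu = 8.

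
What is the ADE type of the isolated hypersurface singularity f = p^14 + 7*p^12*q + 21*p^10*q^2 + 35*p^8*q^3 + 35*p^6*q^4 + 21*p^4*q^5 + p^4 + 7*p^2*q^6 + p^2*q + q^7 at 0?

D8

The Hessian of f at 0 has rank 0. Corank 2; j^3 = p^2*q has shape L^2 M (L != M), so D-series; mu = 8 gives D_8.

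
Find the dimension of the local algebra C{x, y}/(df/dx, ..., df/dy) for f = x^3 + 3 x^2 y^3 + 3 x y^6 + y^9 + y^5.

8

The Hessian of f at 0 has rank 0. Corank 2; j^3 = x^3 is a perfect cube, so E-series; the 5-jet and mu = 8 give E_8.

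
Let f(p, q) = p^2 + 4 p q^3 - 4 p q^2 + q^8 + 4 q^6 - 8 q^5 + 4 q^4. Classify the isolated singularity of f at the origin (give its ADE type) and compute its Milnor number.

The Hessian of f at 0 is [[2, 0], [0, 0]] with rank 1, so corank 1. A Groebner basis of the Jacobian ideal J(f) in C{p,q} is {p^3 - 2*p^2 + 8*p*q^2 + 4*p*q + 4*p - 8*q^2, p^2*q + 2*p^2 - 6*p*q^2 - 2*p*q - 2*p + 4*q^2, p/2 + q^3 - q^2}; counting standard monomials gives mu = 7. Corank 1: A-series; mu = 7 gives A_7.

Type A_7, Milnor number mu = 7.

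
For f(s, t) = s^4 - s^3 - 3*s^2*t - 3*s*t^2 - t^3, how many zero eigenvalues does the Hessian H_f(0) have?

The Hessian at 0 is [[0, 0], [0, 0]] of rank 0; hence corank 2.

2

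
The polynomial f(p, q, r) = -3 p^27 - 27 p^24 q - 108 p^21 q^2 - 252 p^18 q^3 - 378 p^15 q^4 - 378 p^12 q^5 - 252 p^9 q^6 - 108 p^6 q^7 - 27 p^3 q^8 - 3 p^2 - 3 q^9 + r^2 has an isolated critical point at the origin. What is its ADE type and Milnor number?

Type A_8, Milnor number mu = 8.

The Hessian of f at 0 is [[-6, 0, 0], [0, 0, 0], [0, 0, 2]] with rank 2, so corank 1. A Groebner basis of the Jacobian ideal J(f) in C{p,q,r} is {q^8, p, r}; counting standard monomials gives mu = 8. Corank 1: A-series; mu = 8 gives A_8.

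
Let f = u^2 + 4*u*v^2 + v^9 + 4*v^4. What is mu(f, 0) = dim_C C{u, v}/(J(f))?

8

The Hessian of f at 0 is [[2, 0], [0, 0]] with rank 1, so corank 1. A Groebner basis of the Jacobian ideal J(f) in C{u,v} is {u^4, u/2 + v^2}; counting standard monomials gives mu = 8. Corank 1: A-series; mu = 8 gives A_8.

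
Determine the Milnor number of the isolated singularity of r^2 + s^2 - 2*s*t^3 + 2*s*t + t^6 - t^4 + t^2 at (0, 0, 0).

3

The Hessian of f at 0 is [[2, 2, 0], [2, 2, 0], [0, 0, 2]] with rank 2, so corank 1. A Groebner basis of the Jacobian ideal J(f) in C{s,t,r} is {t^3, s + t, r}; counting standard monomials gives mu = 3. Corank 1: A-series; mu = 3 gives A_3.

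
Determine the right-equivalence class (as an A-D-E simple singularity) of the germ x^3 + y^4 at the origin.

E6

The Hessian of f at 0 is [[0, 0], [0, 0]] with rank 0, so corank 2. A Groebner basis of the Jacobian ideal J(f) in C{x,y} is {y^3, x^2}; counting standard monomials gives mu = 6. Corank 2; j^3 = x^3 is a perfect cube, so E-series; the 4-jet and mu = 6 give E_6.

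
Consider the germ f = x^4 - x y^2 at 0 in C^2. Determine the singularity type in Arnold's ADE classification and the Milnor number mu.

Type D_{5}, Milnor number mu = 5.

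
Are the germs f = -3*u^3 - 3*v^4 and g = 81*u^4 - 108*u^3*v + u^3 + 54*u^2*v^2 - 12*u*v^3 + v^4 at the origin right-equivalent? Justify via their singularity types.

The Hessian of f at 0 is [[0, 0], [0, 0]] with rank 0, so corank 2. A Groebner basis of the Jacobian ideal J(f) in C{u,v} is {v^3, u^2}; counting standard monomials gives mu = 6. Corank 2; j^3 = -3*u^3 is a perfect cube, so E-series; the 4-jet and mu = 6 give E_6. The Hessian of g at 0 is [[0, 0], [0, 0]] with rank 0, so corank 2. A Groebner basis of the Jacobian ideal J(g) in C{u,v} is {v^4, u*v^2 - v^3/9, u^2}; counting standard monomials gives mu = 6. Corank 2; j^3 = u^3 is a perfect cube, so E-series; the 4-jet and mu = 6 give E_6. Both have type E_6, hence right-equivalent.

Yes.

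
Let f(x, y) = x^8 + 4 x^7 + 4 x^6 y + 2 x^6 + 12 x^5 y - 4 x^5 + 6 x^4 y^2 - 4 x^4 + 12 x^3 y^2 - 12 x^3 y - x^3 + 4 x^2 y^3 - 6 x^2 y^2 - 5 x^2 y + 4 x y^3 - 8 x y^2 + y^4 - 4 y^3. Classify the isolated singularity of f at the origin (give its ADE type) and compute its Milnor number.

Type D_{5}, Milnor number mu = 5.

The Hessian of f at 0 has rank 0. Corank 2; j^3 = -(x + y)*(x + 2*y)^2 has shape L^2 M (L != M), so D-series; mu = 5 gives D_5.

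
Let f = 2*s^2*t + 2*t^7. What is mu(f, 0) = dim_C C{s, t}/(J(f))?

8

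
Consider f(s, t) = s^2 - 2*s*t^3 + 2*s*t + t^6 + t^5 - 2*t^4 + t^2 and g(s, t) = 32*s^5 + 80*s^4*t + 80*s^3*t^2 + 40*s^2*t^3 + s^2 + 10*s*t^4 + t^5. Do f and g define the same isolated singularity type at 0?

Yes.

The Hessian of f at 0 is [[2, 2], [2, 2]] with rank 1, so corank 1. A Groebner basis of the Jacobian ideal J(f) in C{s,t} is {-s + t^3 - t, s^2 - t^2, s*t + t^2}; counting standard monomials gives mu = 4. Corank 1: A-series; mu = 4 gives A_4. The Hessian of g at 0 is [[2, 0], [0, 0]] with rank 1, so corank 1. A Groebner basis of the Jacobian ideal J(g) in C{s,t} is {t^4, s}; counting standard monomials gives mu = 4. Corank 1: A-series; mu = 4 gives A_4. Both have type A_4, hence right-equivalent.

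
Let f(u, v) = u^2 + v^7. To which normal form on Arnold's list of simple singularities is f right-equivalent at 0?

A_{6}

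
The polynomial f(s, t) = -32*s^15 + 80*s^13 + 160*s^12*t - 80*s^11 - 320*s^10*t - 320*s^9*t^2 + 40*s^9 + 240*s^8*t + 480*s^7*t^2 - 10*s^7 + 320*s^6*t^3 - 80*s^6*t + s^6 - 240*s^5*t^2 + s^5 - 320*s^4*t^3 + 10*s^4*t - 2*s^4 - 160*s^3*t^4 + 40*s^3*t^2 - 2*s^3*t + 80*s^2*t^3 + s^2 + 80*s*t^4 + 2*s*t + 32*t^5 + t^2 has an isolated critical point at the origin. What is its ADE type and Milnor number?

Type A4, Milnor number mu = 4.

The Hessian of f at 0 has rank 1. Corank 1: A-series; mu = 4 gives A_4.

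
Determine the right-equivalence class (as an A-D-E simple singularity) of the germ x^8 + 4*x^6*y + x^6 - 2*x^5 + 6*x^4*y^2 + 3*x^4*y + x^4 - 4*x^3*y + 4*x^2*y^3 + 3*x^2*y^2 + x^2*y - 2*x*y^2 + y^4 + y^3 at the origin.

D_{5}

The Hessian of f at 0 is [[0, 0], [0, 0]] with rank 0, so corank 2. A Groebner basis of the Jacobian ideal J(f) in C{x,y} is {x*y^2 - x*y + y^2, -x*y + y^3 + y^2, x^2 + 2*x*y - 3*y^2}; counting standard monomials gives mu = 5. Corank 2; j^3 = y*(x - y)^2 has shape L^2 M (L != M), so D-series; mu = 5 gives D_5.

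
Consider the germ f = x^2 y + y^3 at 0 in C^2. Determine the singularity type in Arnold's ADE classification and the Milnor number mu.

The Hessian of f at 0 is [[0, 0], [0, 0]] with rank 0, so corank 2. A Groebner basis of the Jacobian ideal J(f) in C{x,y} is {y^3, x^2 + 3*y^2, x*y}; counting standard monomials gives mu = 4. Corank 2; j^3 = y*(x^2 + y^2) splits into three distinct lines over C (the quadratic factor has nonzero discriminant), so D_4.

Type D4, Milnor number mu = 4.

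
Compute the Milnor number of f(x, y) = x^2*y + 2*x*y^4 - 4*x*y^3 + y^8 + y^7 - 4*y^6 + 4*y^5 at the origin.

9

The Hessian of f at 0 is [[0, 0], [0, 0]] with rank 0, so corank 2. A Groebner basis of the Jacobian ideal J(f) in C{x,y} is {x^2*y^2 + 28*x^2*y/31 - 12*x^2/31 + 160*x*y^2/31 + 272*x*y/31 - 544*y^3/31, -8*x^2*y/31 - x^2/31 + x*y^3 + 34*x*y^2/31 + 64*x*y/31 - 128*y^3/31, x*y + y^4 - 2*y^3, x^3 + 52*x^2*y/31 - 40*x^2/31 + 368*x*y^2/31 + 576*x*y/31 - 1152*y^3/31}; counting standard monomials gives mu = 9. Corank 2; j^3 = x^2*y has shape L^2 M (L != M), so D-series; mu = 9 gives D_9.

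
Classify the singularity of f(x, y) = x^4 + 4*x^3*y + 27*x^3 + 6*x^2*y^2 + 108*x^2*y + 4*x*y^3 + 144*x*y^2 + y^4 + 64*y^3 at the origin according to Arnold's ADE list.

E_{6}

The Hessian of f at 0 is [[0, 0], [0, 0]] with rank 0, so corank 2. A Groebner basis of the Jacobian ideal J(f) in C{x,y} is {y^4, x*y^2 + 11*y^3/9, x^2 + 8*x*y/3 + 16*y^2/9}; counting standard monomials gives mu = 6. Corank 2; j^3 = (3*x + 4*y)^3 is a perfect cube, so E-series; the 4-jet and mu = 6 give E_6.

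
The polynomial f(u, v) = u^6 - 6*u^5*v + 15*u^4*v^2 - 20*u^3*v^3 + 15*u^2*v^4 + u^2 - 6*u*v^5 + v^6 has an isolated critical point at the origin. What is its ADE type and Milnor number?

Type A5, Milnor number mu = 5.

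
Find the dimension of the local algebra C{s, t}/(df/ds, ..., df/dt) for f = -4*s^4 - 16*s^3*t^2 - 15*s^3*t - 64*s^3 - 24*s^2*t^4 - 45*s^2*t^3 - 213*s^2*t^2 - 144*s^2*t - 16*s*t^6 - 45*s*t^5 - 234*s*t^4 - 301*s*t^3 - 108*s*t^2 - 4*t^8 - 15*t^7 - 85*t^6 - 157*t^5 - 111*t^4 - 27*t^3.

The Hessian of f at 0 has rank 0. Corank 2; j^3 = -(4*s + 3*t)^3 is a perfect cube, so E-series; the 4-jet and mu = 7 give E_7.

7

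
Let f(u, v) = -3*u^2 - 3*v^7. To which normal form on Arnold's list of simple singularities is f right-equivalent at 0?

The Hessian of f at 0 has rank 1. Corank 1: A-series; mu = 6 gives A_6.

A_6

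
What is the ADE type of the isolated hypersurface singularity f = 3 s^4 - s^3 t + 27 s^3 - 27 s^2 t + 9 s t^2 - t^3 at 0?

E_7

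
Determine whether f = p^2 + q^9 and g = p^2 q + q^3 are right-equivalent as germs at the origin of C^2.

The Hessian of f at 0 is [[2, 0], [0, 0]] with rank 1, so corank 1. A Groebner basis of the Jacobian ideal J(f) in C{p,q} is {q^8, p}; counting standard monomials gives mu = 8. Corank 1: A-series; mu = 8 gives A_8. The Hessian of g at 0 is [[0, 0], [0, 0]] with rank 0, so corank 2. A Groebner basis of the Jacobian ideal J(g) in C{p,q} is {q^3, p^2 + 3*q^2, p*q}; counting standard monomials gives mu = 4. Corank 2; j^3 = q*(p^2 + q^2) splits into three distinct lines over C (the quadratic factor has nonzero discriminant), so D_4. f is A_8 but g is D_4, hence not right-equivalent.

No.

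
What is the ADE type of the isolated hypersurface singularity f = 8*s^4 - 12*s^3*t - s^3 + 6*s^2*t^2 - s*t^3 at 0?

E_7

The Hessian of f at 0 has rank 0. Corank 2; j^3 = -s^3 is a perfect cube, so E-series; the 4-jet and mu = 7 give E_7.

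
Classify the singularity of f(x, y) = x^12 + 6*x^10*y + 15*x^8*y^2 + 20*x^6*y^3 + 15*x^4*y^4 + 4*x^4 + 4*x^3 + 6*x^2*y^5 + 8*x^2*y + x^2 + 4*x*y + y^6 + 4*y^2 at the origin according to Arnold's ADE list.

A5

The Hessian of f at 0 has rank 1. Corank 1: A-series; mu = 5 gives A_5.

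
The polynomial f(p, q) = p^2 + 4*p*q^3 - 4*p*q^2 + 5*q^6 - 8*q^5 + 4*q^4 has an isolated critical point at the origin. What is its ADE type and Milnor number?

The Hessian of f at 0 has rank 1. Corank 1: A-series; mu = 5 gives A_5.

Type A5, Milnor number mu = 5.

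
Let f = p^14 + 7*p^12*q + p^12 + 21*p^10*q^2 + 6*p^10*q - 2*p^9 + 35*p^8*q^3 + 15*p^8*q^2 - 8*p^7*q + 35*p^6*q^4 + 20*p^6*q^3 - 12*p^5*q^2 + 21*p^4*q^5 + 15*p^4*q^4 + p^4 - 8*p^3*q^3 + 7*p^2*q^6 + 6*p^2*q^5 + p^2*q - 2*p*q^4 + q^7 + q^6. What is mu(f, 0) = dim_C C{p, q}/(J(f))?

The Hessian of f at 0 has rank 0. Corank 2; j^3 = p^2*q has shape L^2 M (L != M), so D-series; mu = 7 gives D_7.

7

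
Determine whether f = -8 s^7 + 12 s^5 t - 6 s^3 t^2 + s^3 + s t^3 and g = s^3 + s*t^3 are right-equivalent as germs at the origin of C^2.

Yes.

The Hessian of f at 0 is [[0, 0], [0, 0]] with rank 0, so corank 2. A Groebner basis of the Jacobian ideal J(f) in C{s,t} is {s^3, s*t^2, 3*s^2 + t^3}; counting standard monomials gives mu = 7. Corank 2; j^3 = s^3 is a perfect cube, so E-series; the 4-jet and mu = 7 give E_7. The Hessian of g at 0 is [[0, 0], [0, 0]] with rank 0, so corank 2. A Groebner basis of the Jacobian ideal J(g) in C{s,t} is {s^3, s*t^2, 3*s^2 + t^3}; counting standard monomials gives mu = 7. Corank 2; j^3 = s^3 is a perfect cube, so E-series; the 4-jet and mu = 7 give E_7. Both have type E_7, hence right-equivalent.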